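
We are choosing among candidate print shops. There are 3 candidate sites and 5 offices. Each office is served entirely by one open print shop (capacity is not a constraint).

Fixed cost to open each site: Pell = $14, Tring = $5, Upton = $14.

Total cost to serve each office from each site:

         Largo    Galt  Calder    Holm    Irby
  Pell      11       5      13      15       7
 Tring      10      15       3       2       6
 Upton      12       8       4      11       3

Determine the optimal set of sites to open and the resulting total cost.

Open Tring only; minimum total cost 41.

For any fixed open set, each office goes to its cheapest open site; total = fixed + service.
{Tring}: Largo→Tring 10, Galt→Tring 15, Calder→Tring 3, Holm→Tring 2, Irby→Tring 6. Service 36; fixed 5; total 41.
{Pell, Tring}: service 26 + fixed 19 = 45
{Tring, Upton}: Largo→Tring 10, Galt→Upton 8, Calder→Tring 3, Holm→Tring 2, Irby→Upton 3. Service 26; fixed 19; total 45.
{Pell, Tring, Upton}: Largo→Tring 10, Galt→Pell 5, Calder→Tring 3, Holm→Tring 2, Irby→Upton 3. Service 23; fixed 33; total 56.
No other subset beats 41.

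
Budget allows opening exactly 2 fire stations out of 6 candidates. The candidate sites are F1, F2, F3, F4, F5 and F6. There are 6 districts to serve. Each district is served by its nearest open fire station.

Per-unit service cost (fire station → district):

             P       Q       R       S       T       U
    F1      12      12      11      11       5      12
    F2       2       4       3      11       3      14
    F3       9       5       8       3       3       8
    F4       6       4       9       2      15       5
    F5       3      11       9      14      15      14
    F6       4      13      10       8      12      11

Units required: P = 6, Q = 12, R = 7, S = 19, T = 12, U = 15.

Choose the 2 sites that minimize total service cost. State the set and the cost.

With exactly 2 open, each district uses its cheapest among the chosen.
{F2, F4}: P→F2 2·6=12, Q→F2 4·12=48, R→F2 3·7=21, S→F4 2·19=38, T→F2 3·12=36, U→F4 5·15=75. Service cost 230.
{F3, F4}: service cost 289
{F2, F3}: service cost 294
Among all 15 size-2 choices, {F2, F4} is lowest.

Choose F2 and F4; total service cost 230.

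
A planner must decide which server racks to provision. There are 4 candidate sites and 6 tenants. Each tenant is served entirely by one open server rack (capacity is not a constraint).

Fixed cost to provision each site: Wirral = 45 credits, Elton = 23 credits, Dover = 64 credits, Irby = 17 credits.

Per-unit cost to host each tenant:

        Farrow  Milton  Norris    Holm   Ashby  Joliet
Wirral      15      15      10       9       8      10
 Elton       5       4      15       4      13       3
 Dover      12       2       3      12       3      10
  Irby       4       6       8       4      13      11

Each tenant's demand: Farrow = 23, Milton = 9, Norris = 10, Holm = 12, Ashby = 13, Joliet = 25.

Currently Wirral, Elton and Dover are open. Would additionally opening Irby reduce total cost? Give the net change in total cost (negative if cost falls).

Yes — net change −6 (cost falls by 6).

Current service cost with {Wirral, Elton, Dover}: 325.
Adding Irby: each tenant re-picks its cheapest; new service cost 302, saving 23.
Extra fixed cost: 17. Net change = 17 − 23 = -6.
(Totals: 457 → 451.)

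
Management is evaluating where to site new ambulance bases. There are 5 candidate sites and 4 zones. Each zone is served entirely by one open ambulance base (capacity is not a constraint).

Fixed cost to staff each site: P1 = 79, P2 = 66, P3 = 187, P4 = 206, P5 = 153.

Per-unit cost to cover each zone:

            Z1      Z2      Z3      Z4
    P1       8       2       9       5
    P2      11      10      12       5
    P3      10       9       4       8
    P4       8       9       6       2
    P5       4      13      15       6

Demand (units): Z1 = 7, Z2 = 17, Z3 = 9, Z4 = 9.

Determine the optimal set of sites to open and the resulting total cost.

Open P1 only; minimum total cost 295.

For any fixed open set, each zone goes to its cheapest open site; total = fixed + service.
{P1}: Z1→P1 8·7=56, Z2→P1 2·17=34, Z3→P1 9·9=81, Z4→P1 5·9=45. Service 216; fixed 79; total 295.
{P1, P2}: Z1→P1 8·7=56, Z2→P1 2·17=34, Z3→P1 9·9=81, Z4→P1 5·9=45. Service 216; fixed 145; total 361.
{P1, P5}: service 188 + fixed 232 = 420
{P1, P2, P3, P4, P5}: Z1→P5 4·7=28, Z2→P1 2·17=34, Z3→P3 4·9=36, Z4→P4 2·9=18. Service 116; fixed 691; total 807.
No other subset beats 295.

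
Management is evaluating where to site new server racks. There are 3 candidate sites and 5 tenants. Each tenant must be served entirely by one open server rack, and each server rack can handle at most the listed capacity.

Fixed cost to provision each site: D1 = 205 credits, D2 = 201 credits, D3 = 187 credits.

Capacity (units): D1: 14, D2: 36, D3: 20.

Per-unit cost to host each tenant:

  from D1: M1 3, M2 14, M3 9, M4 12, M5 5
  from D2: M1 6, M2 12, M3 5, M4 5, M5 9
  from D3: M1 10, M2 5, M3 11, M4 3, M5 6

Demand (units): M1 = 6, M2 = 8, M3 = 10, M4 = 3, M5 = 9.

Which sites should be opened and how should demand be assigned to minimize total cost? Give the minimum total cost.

Minimum total cost: 479

Open {D2}: M1→D2 6·6=36, M2→D2 12·8=96, M3→D2 5·10=50, M4→D2 5·3=15, M5→D2 9·9=81.
Loads: D2 carries 36/36. Service 278; fixed 201; total 479.
Next best feasible plan costs 577.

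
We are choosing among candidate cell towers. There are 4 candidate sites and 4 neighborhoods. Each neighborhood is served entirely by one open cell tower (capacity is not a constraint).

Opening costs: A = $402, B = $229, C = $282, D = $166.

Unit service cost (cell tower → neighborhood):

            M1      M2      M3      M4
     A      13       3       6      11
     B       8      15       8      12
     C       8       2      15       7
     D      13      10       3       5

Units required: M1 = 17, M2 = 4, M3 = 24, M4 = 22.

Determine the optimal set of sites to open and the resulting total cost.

For any fixed open set, each neighborhood goes to its cheapest open site; total = fixed + service.
{D}: M1→D 13·17=221, M2→D 10·4=40, M3→D 3·24=72, M4→D 5·22=110. Service 443; fixed 166; total 609.
{B, D}: service 358 + fixed 395 = 753
{C, D}: M1→C 8·17=136, M2→C 2·4=8, M3→D 3·24=72, M4→D 5·22=110. Service 326; fixed 448; total 774.
{A, B, C, D}: M1→B 8·17=136, M2→C 2·4=8, M3→D 3·24=72, M4→D 5·22=110. Service 326; fixed 1079; total 1405.
No other subset beats 609.

Open D only; minimum total cost 609.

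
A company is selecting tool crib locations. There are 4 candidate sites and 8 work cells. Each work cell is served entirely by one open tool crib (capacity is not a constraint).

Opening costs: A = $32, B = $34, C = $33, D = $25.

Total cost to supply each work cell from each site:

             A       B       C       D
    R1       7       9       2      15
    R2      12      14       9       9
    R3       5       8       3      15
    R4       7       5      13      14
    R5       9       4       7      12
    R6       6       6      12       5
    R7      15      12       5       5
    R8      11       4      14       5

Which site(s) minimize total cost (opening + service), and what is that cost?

For any fixed open set, each work cell goes to its cheapest open site; total = fixed + service.
{B}: R1→B 9, R2→B 14, R3→B 8, R4→B 5, R5→B 4, R6→B 6, R7→B 12, R8→B 4. Service 62; fixed 34; total 96.
{C}: R1→C 2, R2→C 9, R3→C 3, R4→C 13, R5→C 7, R6→C 12, R7→C 5, R8→C 14. Service 65; fixed 33; total 98.
{A}: R1→A 7, R2→A 12, R3→A 5, R4→A 7, R5→A 9, R6→A 6, R7→A 15, R8→A 11. Service 72; fixed 32; total 104.
{A, B, C, D}: service 37 + fixed 124 = 161
No other subset beats 96.

Open B only; minimum total cost 96.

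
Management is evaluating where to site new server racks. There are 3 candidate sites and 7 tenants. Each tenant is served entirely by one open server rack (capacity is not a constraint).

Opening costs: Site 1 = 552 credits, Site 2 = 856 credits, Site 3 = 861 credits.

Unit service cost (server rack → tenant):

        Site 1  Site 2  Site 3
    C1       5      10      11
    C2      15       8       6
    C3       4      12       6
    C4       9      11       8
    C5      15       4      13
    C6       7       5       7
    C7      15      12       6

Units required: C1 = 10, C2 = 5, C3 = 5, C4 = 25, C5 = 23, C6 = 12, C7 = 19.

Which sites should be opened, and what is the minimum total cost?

For any fixed open set, each tenant goes to its cheapest open site; total = fixed + service.
{Site 1}: C1→Site 1 5·10=50, C2→Site 1 15·5=75, C3→Site 1 4·5=20, C4→Site 1 9·25=225, C5→Site 1 15·23=345, C6→Site 1 7·12=84, C7→Site 1 15·19=285. Service 1084; fixed 552; total 1636.
{Site 2}: C1→Site 2 10·10=100, C2→Site 2 8·5=40, C3→Site 2 12·5=60, C4→Site 2 11·25=275, C5→Site 2 4·23=92, C6→Site 2 5·12=60, C7→Site 2 12·19=228. Service 855; fixed 856; total 1711.
{Site 3}: service 867 + fixed 861 = 1728
{Site 1, Site 2, Site 3}: C1→Site 1 5·10=50, C2→Site 3 6·5=30, C3→Site 1 4·5=20, C4→Site 3 8·25=200, C5→Site 2 4·23=92, C6→Site 2 5·12=60, C7→Site 3 6·19=114. Service 566; fixed 2269; total 2835.
No other subset beats 1636.

Open Site 1 only; minimum total cost 1636.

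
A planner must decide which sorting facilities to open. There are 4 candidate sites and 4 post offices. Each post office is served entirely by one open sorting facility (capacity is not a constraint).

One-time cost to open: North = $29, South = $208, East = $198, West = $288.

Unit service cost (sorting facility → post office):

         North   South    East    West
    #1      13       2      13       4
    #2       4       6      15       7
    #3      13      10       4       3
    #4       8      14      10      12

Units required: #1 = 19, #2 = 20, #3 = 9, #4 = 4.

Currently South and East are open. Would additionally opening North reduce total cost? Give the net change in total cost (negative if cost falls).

Current service cost with {South, East}: 234.
Adding North: each post office re-picks its cheapest; new service cost 186, saving 48.
Extra fixed cost: 29. Net change = 29 − 48 = -19.
(Totals: 640 → 621.)

Yes — net change −19 (cost falls by 19).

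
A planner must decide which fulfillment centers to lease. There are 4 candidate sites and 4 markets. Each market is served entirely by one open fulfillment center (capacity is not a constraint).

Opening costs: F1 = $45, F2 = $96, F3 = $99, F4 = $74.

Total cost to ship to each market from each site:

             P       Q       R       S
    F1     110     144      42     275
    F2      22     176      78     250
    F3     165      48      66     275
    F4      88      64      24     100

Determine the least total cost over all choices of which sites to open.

For any fixed open set, each market goes to its cheapest open site; total = fixed + service.
{F4}: P→F4 88, Q→F4 64, R→F4 24, S→F4 100. Service 276; fixed 74; total 350.
{F2, F4}: P→F2 22, Q→F4 64, R→F4 24, S→F4 100. Service 210; fixed 170; total 380.
{F1, F4}: P→F4 88, Q→F4 64, R→F4 24, S→F4 100. Service 276; fixed 119; total 395.
{F1, F2, F3, F4}: P→F2 22, Q→F3 48, R→F4 24, S→F4 100. Service 194; fixed 314; total 508.
(All 15 nonempty subsets were checked; F4 only is lowest.)

Minimum total cost: 350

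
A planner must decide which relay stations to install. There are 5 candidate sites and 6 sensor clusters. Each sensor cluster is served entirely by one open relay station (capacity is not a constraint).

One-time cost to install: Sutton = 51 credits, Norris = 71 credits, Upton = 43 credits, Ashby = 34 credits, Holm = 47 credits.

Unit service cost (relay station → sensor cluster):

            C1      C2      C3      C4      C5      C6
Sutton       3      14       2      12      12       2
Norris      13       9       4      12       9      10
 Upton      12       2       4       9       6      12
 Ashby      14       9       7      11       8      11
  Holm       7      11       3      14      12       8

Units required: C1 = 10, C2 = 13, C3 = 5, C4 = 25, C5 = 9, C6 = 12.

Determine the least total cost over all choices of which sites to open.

Minimum total cost: 463

For any fixed open set, each sensor cluster goes to its cheapest open site; total = fixed + service.
{Sutton, Upton}: C1→Sutton 3·10=30, C2→Upton 2·13=26, C3→Sutton 2·5=10, C4→Upton 9·25=225, C5→Upton 6·9=54, C6→Sutton 2·12=24. Service 369; fixed 94; total 463.
{Sutton, Upton, Ashby}: C1→Sutton 3·10=30, C2→Upton 2·13=26, C3→Sutton 2·5=10, C4→Upton 9·25=225, C5→Upton 6·9=54, C6→Sutton 2·12=24. Service 369; fixed 128; total 497.
{Sutton, Upton, Holm}: service 369 + fixed 141 = 510
{Sutton, Norris, Upton, Ashby, Holm}: service 369 + fixed 246 = 615
No other subset beats 463.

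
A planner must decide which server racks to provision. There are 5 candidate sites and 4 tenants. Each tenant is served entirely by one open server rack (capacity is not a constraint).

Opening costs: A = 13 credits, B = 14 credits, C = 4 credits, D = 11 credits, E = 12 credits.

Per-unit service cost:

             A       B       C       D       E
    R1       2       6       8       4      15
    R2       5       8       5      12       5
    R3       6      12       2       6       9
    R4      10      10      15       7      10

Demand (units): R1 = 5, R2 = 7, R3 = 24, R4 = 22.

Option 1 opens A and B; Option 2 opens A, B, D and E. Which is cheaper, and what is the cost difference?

Option 2 is cheaper by 43.

Option 1: {A, B}: R1→A 2·5=10, R2→A 5·7=35, R3→A 6·24=144, R4→A 10·22=220. Service 409; fixed 27; total 436.
Option 2: {A, B, D, E}: R1→A 2·5=10, R2→A 5·7=35, R3→A 6·24=144, R4→D 7·22=154. Service 343; fixed 50; total 393.
Difference: |436 − 393| = 43.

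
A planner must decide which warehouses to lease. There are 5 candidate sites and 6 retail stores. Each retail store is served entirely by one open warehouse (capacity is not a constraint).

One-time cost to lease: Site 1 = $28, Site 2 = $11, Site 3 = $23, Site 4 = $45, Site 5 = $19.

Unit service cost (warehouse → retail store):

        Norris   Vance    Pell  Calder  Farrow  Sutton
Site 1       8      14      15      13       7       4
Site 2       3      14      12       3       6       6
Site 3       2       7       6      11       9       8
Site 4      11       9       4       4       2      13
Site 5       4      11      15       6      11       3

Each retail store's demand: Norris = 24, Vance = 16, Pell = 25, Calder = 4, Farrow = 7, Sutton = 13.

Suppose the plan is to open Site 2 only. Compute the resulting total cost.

Total cost: 739

Each retail store is assigned to its cheapest site among the open ones.
{Site 2}: Norris→Site 2 3·24=72, Vance→Site 2 14·16=224, Pell→Site 2 12·25=300, Calder→Site 2 3·4=12, Farrow→Site 2 6·7=42, Sutton→Site 2 6·13=78. Service 728; fixed 11; total 739.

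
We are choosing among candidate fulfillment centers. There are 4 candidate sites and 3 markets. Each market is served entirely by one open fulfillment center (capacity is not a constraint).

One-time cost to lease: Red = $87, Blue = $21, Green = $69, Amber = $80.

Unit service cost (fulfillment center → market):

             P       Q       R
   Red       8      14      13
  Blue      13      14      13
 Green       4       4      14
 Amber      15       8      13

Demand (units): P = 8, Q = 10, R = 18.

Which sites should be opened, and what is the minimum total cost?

Open Green only; minimum total cost 393.

For any fixed open set, each market goes to its cheapest open site; total = fixed + service.
{Green}: P→Green 4·8=32, Q→Green 4·10=40, R→Green 14·18=252. Service 324; fixed 69; total 393.
{Blue, Green}: service 306 + fixed 90 = 396
{Green, Amber}: P→Green 4·8=32, Q→Green 4·10=40, R→Amber 13·18=234. Service 306; fixed 149; total 455.
{Red, Blue, Green, Amber}: service 306 + fixed 257 = 563
No other subset beats 393.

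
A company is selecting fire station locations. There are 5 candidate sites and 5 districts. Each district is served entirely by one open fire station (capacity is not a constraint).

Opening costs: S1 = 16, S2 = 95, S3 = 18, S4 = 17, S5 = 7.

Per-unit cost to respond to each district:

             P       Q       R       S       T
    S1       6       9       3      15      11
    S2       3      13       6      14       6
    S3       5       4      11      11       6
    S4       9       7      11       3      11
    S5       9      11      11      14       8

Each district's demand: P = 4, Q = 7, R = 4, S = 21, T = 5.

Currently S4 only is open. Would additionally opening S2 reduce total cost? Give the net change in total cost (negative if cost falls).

No — net change +26 (cost rises by 26).

Current service cost with {S4}: 247.
Adding S2: each district re-picks its cheapest; new service cost 178, saving 69.
Extra fixed cost: 95. Net change = 95 − 69 = 26.
(Totals: 264 → 290.)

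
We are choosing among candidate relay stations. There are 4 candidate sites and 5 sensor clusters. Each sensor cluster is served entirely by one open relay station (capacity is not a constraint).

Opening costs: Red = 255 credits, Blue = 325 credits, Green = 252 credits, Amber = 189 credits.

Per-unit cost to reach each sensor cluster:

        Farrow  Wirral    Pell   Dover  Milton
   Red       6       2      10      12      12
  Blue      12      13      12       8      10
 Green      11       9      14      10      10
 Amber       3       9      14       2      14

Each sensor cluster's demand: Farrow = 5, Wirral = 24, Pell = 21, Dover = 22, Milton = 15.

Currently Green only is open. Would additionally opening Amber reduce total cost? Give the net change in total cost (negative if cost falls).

Current service cost with {Green}: 935.
Adding Amber: each sensor cluster re-picks its cheapest; new service cost 719, saving 216.
Extra fixed cost: 189. Net change = 189 − 216 = -27.
(Totals: 1187 → 1160.)

Yes — net change −27 (cost falls by 27).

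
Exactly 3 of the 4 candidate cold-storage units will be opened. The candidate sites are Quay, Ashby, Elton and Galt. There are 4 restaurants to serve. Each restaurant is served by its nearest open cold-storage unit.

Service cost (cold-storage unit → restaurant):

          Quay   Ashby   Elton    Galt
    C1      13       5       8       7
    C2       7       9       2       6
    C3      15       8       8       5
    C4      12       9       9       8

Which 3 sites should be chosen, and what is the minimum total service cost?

With exactly 3 open, each restaurant uses its cheapest among the chosen.
{Ashby, Elton, Galt}: C1→Ashby 5, C2→Elton 2, C3→Galt 5, C4→Galt 8. Service cost 20.
{Quay, Elton, Galt}: service cost 22
{Quay, Ashby, Elton}: service cost 24
Among all 4 size-3 choices, {Ashby, Elton, Galt} is lowest.

Choose Ashby, Elton and Galt; total service cost 20.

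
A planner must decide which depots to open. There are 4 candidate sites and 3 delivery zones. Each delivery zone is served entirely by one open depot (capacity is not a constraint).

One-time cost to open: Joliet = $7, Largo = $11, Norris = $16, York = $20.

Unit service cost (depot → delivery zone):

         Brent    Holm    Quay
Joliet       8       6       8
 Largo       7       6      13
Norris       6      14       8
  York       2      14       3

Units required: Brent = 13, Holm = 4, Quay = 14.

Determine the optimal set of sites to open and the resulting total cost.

For any fixed open set, each delivery zone goes to its cheapest open site; total = fixed + service.
{Joliet, York}: Brent→York 2·13=26, Holm→Joliet 6·4=24, Quay→York 3·14=42. Service 92; fixed 27; total 119.
{Largo, York}: service 92 + fixed 31 = 123
{Joliet, Largo, York}: service 92 + fixed 38 = 130
{Joliet, Largo, Norris, York}: service 92 + fixed 54 = 146
No other subset beats 119.

Open Joliet and York; minimum total cost 119.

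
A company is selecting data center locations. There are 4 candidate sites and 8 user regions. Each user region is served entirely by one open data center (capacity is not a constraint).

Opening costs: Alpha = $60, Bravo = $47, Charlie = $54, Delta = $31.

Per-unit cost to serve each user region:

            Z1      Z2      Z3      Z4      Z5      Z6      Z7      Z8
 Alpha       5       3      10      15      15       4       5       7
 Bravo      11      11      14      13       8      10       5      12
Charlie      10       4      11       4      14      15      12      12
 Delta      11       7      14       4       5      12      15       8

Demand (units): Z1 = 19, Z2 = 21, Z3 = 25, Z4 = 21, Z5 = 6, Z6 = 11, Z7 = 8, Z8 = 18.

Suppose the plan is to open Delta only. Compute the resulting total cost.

Total cost: 1247

Each user region is assigned to its cheapest site among the open ones.
{Delta}: Z1→Delta 11·19=209, Z2→Delta 7·21=147, Z3→Delta 14·25=350, Z4→Delta 4·21=84, Z5→Delta 5·6=30, Z6→Delta 12·11=132, Z7→Delta 15·8=120, Z8→Delta 8·18=144. Service 1216; fixed 31; total 1247.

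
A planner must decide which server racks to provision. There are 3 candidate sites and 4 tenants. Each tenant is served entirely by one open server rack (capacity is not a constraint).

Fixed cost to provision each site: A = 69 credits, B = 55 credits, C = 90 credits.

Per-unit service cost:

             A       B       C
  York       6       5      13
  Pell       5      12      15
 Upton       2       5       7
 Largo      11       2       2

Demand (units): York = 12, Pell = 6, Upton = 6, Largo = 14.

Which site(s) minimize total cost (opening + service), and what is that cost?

For any fixed open set, each tenant goes to its cheapest open site; total = fixed + service.
{B}: York→B 5·12=60, Pell→B 12·6=72, Upton→B 5·6=30, Largo→B 2·14=28. Service 190; fixed 55; total 245.
{A, B}: service 130 + fixed 124 = 254
{A, C}: service 142 + fixed 159 = 301
{A, B, C}: York→B 5·12=60, Pell→A 5·6=30, Upton→A 2·6=12, Largo→B 2·14=28. Service 130; fixed 214; total 344.
No other subset beats 245.

Open B only; minimum total cost 245.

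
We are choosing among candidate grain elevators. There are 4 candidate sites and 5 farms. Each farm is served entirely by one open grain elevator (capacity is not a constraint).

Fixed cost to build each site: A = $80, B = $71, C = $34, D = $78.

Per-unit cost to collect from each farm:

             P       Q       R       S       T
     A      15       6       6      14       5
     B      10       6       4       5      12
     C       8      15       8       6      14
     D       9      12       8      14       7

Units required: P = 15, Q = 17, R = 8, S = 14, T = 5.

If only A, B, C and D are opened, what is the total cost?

Total cost: 612

Each farm is assigned to its cheapest site among the open ones.
{A, B, C, D}: P→C 8·15=120, Q→A 6·17=102, R→B 4·8=32, S→B 5·14=70, T→A 5·5=25. Service 349; fixed 263; total 612.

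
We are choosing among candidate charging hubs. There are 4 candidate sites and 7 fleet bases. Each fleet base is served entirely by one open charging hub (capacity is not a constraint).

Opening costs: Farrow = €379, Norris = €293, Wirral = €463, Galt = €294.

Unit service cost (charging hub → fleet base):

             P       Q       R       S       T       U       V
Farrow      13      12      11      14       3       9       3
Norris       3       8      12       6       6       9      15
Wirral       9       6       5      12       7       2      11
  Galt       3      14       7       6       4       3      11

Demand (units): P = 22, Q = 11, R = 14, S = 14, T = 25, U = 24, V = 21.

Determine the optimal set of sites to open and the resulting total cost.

Open Galt only; minimum total cost 1099.

For any fixed open set, each fleet base goes to its cheapest open site; total = fixed + service.
{Galt}: P→Galt 3·22=66, Q→Galt 14·11=154, R→Galt 7·14=98, S→Galt 6·14=84, T→Galt 4·25=100, U→Galt 3·24=72, V→Galt 11·21=231. Service 805; fixed 294; total 1099.
{Farrow, Galt}: service 590 + fixed 673 = 1263
{Norris, Galt}: P→Norris 3·22=66, Q→Norris 8·11=88, R→Galt 7·14=98, S→Norris 6·14=84, T→Galt 4·25=100, U→Galt 3·24=72, V→Galt 11·21=231. Service 739; fixed 587; total 1326.
{Farrow, Norris, Wirral, Galt}: service 472 + fixed 1429 = 1901
No other subset beats 1099.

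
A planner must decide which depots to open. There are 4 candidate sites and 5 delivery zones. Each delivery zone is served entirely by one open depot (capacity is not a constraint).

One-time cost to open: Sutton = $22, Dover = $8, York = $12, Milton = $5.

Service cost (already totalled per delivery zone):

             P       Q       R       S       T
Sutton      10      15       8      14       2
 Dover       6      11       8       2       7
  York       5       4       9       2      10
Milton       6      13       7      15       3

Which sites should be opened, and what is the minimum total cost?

For any fixed open set, each delivery zone goes to its cheapest open site; total = fixed + service.
{York, Milton}: P→York 5, Q→York 4, R→Milton 7, S→York 2, T→Milton 3. Service 21; fixed 17; total 38.
{Dover}: service 34 + fixed 8 = 42
{Dover, Milton}: service 29 + fixed 13 = 42
{Sutton, Dover, York, Milton}: service 20 + fixed 47 = 67
(All 15 nonempty subsets were checked; York and Milton is lowest.)

Open York and Milton; minimum total cost 38.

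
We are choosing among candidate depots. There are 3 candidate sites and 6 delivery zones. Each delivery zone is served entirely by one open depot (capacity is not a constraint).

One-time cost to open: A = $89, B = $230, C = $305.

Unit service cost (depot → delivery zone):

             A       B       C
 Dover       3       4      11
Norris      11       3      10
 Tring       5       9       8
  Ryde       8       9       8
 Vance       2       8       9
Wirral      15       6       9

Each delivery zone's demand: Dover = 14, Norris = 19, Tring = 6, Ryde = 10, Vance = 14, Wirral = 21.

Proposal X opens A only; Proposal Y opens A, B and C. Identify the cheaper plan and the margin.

Proposal X: {A}: Dover→A 3·14=42, Norris→A 11·19=209, Tring→A 5·6=30, Ryde→A 8·10=80, Vance→A 2·14=28, Wirral→A 15·21=315. Service 704; fixed 89; total 793.
Proposal Y: {A, B, C}: Dover→A 3·14=42, Norris→B 3·19=57, Tring→A 5·6=30, Ryde→A 8·10=80, Vance→A 2·14=28, Wirral→B 6·21=126. Service 363; fixed 624; total 987.
Difference: |793 − 987| = 194.

Proposal X is cheaper by 194.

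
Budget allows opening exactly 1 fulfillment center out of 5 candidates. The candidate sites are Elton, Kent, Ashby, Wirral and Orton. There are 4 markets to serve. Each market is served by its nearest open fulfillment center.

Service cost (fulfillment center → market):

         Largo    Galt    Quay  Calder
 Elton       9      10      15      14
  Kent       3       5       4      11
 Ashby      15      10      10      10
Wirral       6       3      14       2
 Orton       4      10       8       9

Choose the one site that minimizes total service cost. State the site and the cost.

With exactly 1 open, each market uses its cheapest among the chosen.
{Kent}: Largo→Kent 3, Galt→Kent 5, Quay→Kent 4, Calder→Kent 11. Service cost 23.
{Wirral}: service cost 25
{Orton}: service cost 31
Among all 5 size-1 choices, {Kent} is lowest.

Choose Kent only; total service cost 23.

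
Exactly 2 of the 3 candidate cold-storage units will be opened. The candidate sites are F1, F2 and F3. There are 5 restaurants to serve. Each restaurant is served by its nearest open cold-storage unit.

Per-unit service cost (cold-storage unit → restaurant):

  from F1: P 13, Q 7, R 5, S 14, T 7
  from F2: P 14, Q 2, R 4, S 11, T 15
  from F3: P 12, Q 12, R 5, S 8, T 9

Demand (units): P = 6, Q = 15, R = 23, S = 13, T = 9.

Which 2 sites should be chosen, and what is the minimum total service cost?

With exactly 2 open, each restaurant uses its cheapest among the chosen.
{F2, F3}: P→F3 12·6=72, Q→F2 2·15=30, R→F2 4·23=92, S→F3 8·13=104, T→F3 9·9=81. Service cost 379.
{F1, F2}: service cost 406
{F1, F3}: service cost 459
Among all 3 size-2 choices, {F2, F3} is lowest.

Choose F2 and F3; total service cost 379.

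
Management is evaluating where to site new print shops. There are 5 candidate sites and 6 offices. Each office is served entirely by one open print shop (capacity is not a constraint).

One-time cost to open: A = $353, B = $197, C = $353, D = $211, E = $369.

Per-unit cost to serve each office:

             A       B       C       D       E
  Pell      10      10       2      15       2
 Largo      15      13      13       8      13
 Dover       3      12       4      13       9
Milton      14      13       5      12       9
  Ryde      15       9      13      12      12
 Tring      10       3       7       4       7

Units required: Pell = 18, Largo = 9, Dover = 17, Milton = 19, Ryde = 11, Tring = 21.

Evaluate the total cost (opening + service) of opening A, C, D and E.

Each office is assigned to its cheapest site among the open ones.
{A, C, D, E}: Pell→C 2·18=36, Largo→D 8·9=72, Dover→A 3·17=51, Milton→C 5·19=95, Ryde→D 12·11=132, Tring→D 4·21=84. Service 470; fixed 1286; total 1756.

Total cost: 1756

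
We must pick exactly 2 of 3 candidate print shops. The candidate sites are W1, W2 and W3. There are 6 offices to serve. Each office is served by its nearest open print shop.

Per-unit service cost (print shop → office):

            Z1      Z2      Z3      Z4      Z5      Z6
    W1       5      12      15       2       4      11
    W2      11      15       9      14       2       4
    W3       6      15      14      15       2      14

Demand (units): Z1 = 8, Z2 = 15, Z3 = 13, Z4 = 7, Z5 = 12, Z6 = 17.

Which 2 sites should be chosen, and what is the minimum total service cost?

With exactly 2 open, each office uses its cheapest among the chosen.
{W1, W2}: Z1→W1 5·8=40, Z2→W1 12·15=180, Z3→W2 9·13=117, Z4→W1 2·7=14, Z5→W2 2·12=24, Z6→W2 4·17=68. Service cost 443.
{W2, W3}: service cost 580
{W1, W3}: service cost 627
Among all 3 size-2 choices, {W1, W2} is lowest.

Choose W1 and W2; total service cost 443.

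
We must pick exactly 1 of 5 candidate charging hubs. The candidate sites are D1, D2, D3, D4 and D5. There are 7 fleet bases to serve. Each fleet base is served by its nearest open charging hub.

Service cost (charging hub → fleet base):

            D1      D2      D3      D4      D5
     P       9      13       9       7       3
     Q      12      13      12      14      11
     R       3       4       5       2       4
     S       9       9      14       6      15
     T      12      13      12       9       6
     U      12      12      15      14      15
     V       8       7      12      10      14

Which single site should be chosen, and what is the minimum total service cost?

Choose D4 only; total service cost 62.

With exactly 1 open, each fleet base uses its cheapest among the chosen.
{D4}: P→D4 7, Q→D4 14, R→D4 2, S→D4 6, T→D4 9, U→D4 14, V→D4 10. Service cost 62.
{D1}: service cost 65
{D5}: service cost 68
Among all 5 size-1 choices, {D4} is lowest.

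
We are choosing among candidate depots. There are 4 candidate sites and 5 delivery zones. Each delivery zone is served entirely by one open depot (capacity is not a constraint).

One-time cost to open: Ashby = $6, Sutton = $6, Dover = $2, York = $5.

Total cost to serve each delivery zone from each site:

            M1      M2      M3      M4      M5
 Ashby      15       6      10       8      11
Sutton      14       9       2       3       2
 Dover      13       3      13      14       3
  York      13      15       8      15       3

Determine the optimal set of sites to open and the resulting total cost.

For any fixed open set, each delivery zone goes to its cheapest open site; total = fixed + service.
{Sutton, Dover}: M1→Dover 13, M2→Dover 3, M3→Sutton 2, M4→Sutton 3, M5→Sutton 2. Service 23; fixed 8; total 31.
{Sutton}: M1→Sutton 14, M2→Sutton 9, M3→Sutton 2, M4→Sutton 3, M5→Sutton 2. Service 30; fixed 6; total 36.
{Sutton, Dover, York}: service 23 + fixed 13 = 36
{Ashby, Sutton, Dover, York}: service 23 + fixed 19 = 42
(All 15 nonempty subsets were checked; Sutton and Dover is lowest.)

Open Sutton and Dover; minimum total cost 31.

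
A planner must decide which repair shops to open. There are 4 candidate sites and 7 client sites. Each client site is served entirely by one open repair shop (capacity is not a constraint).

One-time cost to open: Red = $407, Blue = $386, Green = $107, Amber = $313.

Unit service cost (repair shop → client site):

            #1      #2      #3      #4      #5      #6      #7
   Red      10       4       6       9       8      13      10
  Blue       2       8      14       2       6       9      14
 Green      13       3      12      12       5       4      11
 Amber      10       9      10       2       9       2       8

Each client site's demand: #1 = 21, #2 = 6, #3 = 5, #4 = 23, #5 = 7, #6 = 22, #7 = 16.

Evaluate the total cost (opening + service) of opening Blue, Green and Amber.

Each client site is assigned to its cheapest site among the open ones.
{Blue, Green, Amber}: #1→Blue 2·21=42, #2→Green 3·6=18, #3→Amber 10·5=50, #4→Blue 2·23=46, #5→Green 5·7=35, #6→Amber 2·22=44, #7→Amber 8·16=128. Service 363; fixed 806; total 1169.

Total cost: 1169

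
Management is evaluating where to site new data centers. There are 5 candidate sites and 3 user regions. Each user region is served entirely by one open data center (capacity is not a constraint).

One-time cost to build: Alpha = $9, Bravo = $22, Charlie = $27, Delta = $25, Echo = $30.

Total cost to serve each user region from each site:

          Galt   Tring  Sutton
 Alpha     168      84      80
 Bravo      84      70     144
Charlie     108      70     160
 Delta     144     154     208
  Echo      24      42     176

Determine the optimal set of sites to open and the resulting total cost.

For any fixed open set, each user region goes to its cheapest open site; total = fixed + service.
{Alpha, Echo}: Galt→Echo 24, Tring→Echo 42, Sutton→Alpha 80. Service 146; fixed 39; total 185.
{Alpha, Bravo, Echo}: Galt→Echo 24, Tring→Echo 42, Sutton→Alpha 80. Service 146; fixed 61; total 207.
{Alpha, Delta, Echo}: service 146 + fixed 64 = 210
{Alpha, Bravo, Charlie, Delta, Echo}: service 146 + fixed 113 = 259
No other subset beats 185.

Open Alpha and Echo; minimum total cost 185.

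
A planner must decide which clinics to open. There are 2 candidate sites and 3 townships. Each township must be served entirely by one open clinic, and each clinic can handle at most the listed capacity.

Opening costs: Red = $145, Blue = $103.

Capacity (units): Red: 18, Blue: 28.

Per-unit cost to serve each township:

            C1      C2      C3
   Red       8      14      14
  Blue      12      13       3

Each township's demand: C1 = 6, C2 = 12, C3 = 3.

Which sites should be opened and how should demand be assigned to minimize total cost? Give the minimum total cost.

Open {Blue}: C1→Blue 12·6=72, C2→Blue 13·12=156, C3→Blue 3·3=9.
Loads: Blue carries 21/28. Service 237; fixed 103; total 340.
Next best feasible plan costs 461.

Minimum total cost: 340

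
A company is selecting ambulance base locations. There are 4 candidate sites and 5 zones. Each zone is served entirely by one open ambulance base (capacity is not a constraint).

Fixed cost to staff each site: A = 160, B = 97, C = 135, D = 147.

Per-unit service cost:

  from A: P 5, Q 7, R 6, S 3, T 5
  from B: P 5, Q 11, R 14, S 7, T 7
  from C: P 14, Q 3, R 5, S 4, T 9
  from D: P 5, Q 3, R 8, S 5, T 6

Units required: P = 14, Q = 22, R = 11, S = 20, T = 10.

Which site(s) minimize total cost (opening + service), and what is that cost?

Open D only; minimum total cost 531.

For any fixed open set, each zone goes to its cheapest open site; total = fixed + service.
{D}: P→D 5·14=70, Q→D 3·22=66, R→D 8·11=88, S→D 5·20=100, T→D 6·10=60. Service 384; fixed 147; total 531.
{A}: service 400 + fixed 160 = 560
{B, C}: P→B 5·14=70, Q→C 3·22=66, R→C 5·11=55, S→C 4·20=80, T→B 7·10=70. Service 341; fixed 232; total 573.
{A, B, C, D}: service 301 + fixed 539 = 840
No other subset beats 531.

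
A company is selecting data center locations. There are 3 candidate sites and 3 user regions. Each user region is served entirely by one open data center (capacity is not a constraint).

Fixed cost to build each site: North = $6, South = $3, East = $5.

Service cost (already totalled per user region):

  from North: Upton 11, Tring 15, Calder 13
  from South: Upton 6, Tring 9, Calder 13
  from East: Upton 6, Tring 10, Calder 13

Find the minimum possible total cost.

For any fixed open set, each user region goes to its cheapest open site; total = fixed + service.
{South}: Upton→South 6, Tring→South 9, Calder→South 13. Service 28; fixed 3; total 31.
{East}: service 29 + fixed 5 = 34
{South, East}: service 28 + fixed 8 = 36
{North, South, East}: service 28 + fixed 14 = 42
No other subset beats 31.

Minimum total cost: 31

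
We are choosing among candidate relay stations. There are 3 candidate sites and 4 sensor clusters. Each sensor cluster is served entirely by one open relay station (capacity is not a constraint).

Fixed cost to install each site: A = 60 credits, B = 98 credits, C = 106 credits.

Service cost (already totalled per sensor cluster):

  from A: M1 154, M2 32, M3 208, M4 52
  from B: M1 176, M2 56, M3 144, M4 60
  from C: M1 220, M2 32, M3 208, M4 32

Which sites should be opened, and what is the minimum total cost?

For any fixed open set, each sensor cluster goes to its cheapest open site; total = fixed + service.
{A}: M1→A 154, M2→A 32, M3→A 208, M4→A 52. Service 446; fixed 60; total 506.
{B}: service 436 + fixed 98 = 534
{A, B}: service 382 + fixed 158 = 540
{A, B, C}: service 362 + fixed 264 = 626
No other subset beats 506.

Open A only; minimum total cost 506.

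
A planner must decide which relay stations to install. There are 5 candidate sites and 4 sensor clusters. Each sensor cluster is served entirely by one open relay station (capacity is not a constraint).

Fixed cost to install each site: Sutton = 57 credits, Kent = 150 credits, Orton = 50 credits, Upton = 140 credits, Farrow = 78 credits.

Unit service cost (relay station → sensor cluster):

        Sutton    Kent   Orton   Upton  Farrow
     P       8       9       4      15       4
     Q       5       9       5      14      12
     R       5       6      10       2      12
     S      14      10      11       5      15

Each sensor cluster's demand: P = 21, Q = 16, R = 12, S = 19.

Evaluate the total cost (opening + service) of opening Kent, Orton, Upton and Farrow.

Each sensor cluster is assigned to its cheapest site among the open ones.
{Kent, Orton, Upton, Farrow}: P→Orton 4·21=84, Q→Orton 5·16=80, R→Upton 2·12=24, S→Upton 5·19=95. Service 283; fixed 418; total 701.

Total cost: 701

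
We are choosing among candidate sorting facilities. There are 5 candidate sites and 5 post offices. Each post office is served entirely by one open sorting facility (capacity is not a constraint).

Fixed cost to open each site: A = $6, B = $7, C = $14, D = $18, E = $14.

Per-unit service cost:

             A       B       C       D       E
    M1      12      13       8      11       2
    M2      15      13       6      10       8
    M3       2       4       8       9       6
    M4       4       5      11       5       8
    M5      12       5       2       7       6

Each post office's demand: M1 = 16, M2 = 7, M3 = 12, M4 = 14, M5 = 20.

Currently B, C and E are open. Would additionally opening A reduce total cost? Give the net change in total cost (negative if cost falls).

Yes — net change −32 (cost falls by 32).

Current service cost with {B, C, E}: 232.
Adding A: each post office re-picks its cheapest; new service cost 194, saving 38.
Extra fixed cost: 6. Net change = 6 − 38 = -32.
(Totals: 267 → 235.)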